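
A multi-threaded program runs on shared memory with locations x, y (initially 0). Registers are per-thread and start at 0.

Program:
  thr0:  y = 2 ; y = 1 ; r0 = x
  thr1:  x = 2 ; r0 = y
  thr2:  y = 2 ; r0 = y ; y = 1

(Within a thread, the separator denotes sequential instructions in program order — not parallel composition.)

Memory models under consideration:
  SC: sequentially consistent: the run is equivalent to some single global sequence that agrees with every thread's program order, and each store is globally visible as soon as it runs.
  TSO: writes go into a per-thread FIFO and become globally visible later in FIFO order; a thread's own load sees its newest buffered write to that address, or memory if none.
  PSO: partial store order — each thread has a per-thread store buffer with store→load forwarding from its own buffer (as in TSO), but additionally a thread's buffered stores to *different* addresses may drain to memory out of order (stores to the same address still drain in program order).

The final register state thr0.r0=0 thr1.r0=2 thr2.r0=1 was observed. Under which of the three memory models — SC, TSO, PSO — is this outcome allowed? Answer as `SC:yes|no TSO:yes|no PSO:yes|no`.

outcome vector order: (thr0.r0,thr1.r0,thr2.r0)
[SC] allowed = {0/1/1, 0/1/2, 0/2/2, 2/0/1, 2/0/2, 2/1/1, 2/1/2, 2/2/1, 2/2/2}
[TSO] allowed = {0/0/1, 0/0/2, 0/1/1, 0/1/2, 0/2/1, 0/2/2, 2/0/1, 2/0/2, 2/1/1, 2/1/2, 2/2/1, 2/2/2}
[PSO] allowed = {0/0/1, 0/0/2, 0/1/1, 0/1/2, 0/2/1, 0/2/2, 2/0/1, 2/0/2, 2/1/1, 2/1/2, 2/2/1, 2/2/2}
target 0/2/1 ∈ {TSO,PSO}

SC:no TSO:yes PSO:yes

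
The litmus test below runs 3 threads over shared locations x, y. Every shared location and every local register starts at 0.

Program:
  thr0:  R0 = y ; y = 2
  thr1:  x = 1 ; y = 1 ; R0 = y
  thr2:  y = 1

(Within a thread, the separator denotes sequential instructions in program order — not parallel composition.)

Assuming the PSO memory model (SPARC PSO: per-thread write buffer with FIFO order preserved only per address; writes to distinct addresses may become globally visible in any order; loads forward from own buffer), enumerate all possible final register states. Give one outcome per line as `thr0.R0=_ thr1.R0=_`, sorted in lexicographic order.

thr0.R0=0 thr1.R0=1
thr0.R0=0 thr1.R0=2
thr0.R0=1 thr1.R0=1
thr0.R0=1 thr1.R0=2

outcome vector order: (thr0.R0,thr1.R0)
|PSO outcomes| = 4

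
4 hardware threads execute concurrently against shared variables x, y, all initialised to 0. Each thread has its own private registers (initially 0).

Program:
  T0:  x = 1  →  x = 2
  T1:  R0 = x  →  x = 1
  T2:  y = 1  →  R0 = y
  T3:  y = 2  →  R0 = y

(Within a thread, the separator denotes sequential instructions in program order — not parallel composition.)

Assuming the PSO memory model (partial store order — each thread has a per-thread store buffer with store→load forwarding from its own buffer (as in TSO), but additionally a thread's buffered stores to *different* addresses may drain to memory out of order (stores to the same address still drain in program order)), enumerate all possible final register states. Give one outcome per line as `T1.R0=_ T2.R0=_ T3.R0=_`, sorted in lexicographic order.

outcome vector order: (T1.R0,T2.R0,T3.R0)
|PSO outcomes| = 9

T1.R0=0 T2.R0=1 T3.R0=1
T1.R0=0 T2.R0=1 T3.R0=2
T1.R0=0 T2.R0=2 T3.R0=2
T1.R0=1 T2.R0=1 T3.R0=1
T1.R0=1 T2.R0=1 T3.R0=2
T1.R0=1 T2.R0=2 T3.R0=2
T1.R0=2 T2.R0=1 T3.R0=1
T1.R0=2 T2.R0=1 T3.R0=2
T1.R0=2 T2.R0=2 T3.R0=2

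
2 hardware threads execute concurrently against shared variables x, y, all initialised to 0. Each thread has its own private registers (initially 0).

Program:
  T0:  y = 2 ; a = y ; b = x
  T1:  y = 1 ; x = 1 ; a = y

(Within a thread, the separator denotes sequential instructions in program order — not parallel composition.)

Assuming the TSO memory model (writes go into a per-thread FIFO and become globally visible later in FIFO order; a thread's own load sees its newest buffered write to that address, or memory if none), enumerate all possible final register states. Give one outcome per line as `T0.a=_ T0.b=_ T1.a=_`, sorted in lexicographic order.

outcome vector order: (T0.a,T0.b,T1.a)
|TSO outcomes| = 6

T0.a=1 T0.b=0 T1.a=1
T0.a=1 T0.b=1 T1.a=1
T0.a=2 T0.b=0 T1.a=1
T0.a=2 T0.b=0 T1.a=2
T0.a=2 T0.b=1 T1.a=1
T0.a=2 T0.b=1 T1.a=2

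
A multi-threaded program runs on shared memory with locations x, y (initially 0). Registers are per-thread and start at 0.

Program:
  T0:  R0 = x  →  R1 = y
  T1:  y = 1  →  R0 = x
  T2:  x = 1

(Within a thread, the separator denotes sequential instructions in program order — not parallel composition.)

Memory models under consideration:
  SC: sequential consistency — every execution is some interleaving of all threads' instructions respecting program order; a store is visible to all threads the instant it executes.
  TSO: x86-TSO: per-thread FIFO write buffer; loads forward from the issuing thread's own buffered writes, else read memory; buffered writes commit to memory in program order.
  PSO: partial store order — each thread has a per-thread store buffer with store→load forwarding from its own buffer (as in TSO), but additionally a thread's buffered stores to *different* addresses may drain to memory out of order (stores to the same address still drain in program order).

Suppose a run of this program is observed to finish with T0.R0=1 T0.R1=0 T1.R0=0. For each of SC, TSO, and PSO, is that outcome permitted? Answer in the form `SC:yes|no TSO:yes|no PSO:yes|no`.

outcome vector order: (T0.R0,T0.R1,T1.R0)
under SC → (0,0,0); (0,0,1); (0,1,0); (0,1,1); (1,0,1); (1,1,0); (1,1,1)
under TSO → (0,0,0); (0,0,1); (0,1,0); (0,1,1); (1,0,0); (1,0,1); (1,1,0); (1,1,1)
under PSO → (0,0,0); (0,0,1); (0,1,0); (0,1,1); (1,0,0); (1,0,1); (1,1,0); (1,1,1)
target (1,0,0) ∈ {TSO,PSO}

SC:no TSO:yes PSO:yes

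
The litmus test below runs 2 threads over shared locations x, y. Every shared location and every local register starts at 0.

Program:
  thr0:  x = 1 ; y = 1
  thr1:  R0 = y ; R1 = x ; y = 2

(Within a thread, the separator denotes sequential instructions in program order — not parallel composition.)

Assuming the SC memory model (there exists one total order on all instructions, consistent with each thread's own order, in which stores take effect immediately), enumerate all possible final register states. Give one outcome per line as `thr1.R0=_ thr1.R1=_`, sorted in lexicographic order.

thr1.R0=0 thr1.R1=0
thr1.R0=0 thr1.R1=1
thr1.R0=1 thr1.R1=1

outcome vector order: (thr1.R0,thr1.R1)
|SC outcomes| = 3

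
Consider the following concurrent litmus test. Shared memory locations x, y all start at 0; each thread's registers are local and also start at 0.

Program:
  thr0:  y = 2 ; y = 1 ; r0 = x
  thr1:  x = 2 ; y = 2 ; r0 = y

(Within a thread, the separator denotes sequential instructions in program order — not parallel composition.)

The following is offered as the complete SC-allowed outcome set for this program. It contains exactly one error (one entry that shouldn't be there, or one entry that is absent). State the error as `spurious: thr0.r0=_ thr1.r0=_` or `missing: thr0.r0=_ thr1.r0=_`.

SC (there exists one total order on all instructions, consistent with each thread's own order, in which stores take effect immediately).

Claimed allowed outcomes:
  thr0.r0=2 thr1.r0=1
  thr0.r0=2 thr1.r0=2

missing: thr0.r0=0 thr1.r0=2

outcome vector order: (thr0.r0,thr1.r0)
under SC → 0/2, 2/1, 2/2
SC∖claimed = {0/2}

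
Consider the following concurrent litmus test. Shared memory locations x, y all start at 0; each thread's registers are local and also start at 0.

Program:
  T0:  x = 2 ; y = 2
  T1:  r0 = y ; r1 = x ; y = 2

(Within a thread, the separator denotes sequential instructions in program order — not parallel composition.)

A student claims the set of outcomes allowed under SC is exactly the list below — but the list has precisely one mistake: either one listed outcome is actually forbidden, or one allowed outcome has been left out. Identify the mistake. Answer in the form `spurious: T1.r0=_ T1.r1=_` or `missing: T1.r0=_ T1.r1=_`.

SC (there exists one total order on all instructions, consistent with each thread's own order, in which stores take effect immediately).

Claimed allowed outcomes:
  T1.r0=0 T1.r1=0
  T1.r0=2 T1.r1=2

outcome vector order: (T1.r0,T1.r1)
SC (3): 0/0; 0/2; 2/2
SC∖claimed = {0/2}

missing: T1.r0=0 T1.r1=2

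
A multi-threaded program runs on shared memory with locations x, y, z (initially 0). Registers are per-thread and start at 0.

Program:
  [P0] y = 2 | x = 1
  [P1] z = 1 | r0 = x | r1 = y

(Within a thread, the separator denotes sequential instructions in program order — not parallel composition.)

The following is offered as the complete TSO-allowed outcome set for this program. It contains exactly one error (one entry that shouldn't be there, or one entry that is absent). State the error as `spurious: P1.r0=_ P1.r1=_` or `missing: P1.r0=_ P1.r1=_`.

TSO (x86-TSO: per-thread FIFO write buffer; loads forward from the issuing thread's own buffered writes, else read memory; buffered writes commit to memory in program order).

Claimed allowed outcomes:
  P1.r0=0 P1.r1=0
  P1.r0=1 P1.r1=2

missing: P1.r0=0 P1.r1=2

outcome vector order: (P1.r0,P1.r1)
under TSO → (0,0) (0,2) (1,2)
TSO∖claimed = {(0,2)}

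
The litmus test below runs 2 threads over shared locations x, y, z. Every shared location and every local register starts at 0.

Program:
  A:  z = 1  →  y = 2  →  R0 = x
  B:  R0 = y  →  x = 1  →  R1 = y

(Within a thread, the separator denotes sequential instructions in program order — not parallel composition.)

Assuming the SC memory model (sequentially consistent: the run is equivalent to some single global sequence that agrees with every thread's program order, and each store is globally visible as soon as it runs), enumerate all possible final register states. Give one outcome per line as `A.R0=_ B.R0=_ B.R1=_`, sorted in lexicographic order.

outcome vector order: (A.R0,B.R0,B.R1)
|SC outcomes| = 5

A.R0=0 B.R0=0 B.R1=2
A.R0=0 B.R0=2 B.R1=2
A.R0=1 B.R0=0 B.R1=0
A.R0=1 B.R0=0 B.R1=2
A.R0=1 B.R0=2 B.R1=2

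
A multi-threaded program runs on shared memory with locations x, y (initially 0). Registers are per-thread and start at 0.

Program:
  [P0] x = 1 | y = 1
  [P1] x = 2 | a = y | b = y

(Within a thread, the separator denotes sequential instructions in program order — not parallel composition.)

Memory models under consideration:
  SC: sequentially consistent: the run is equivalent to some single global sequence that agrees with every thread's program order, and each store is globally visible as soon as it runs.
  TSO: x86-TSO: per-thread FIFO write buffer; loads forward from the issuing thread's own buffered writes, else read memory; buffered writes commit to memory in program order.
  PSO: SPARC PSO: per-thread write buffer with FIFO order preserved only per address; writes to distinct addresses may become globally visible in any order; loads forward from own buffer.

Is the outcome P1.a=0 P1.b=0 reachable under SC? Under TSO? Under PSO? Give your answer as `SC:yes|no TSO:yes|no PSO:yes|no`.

outcome vector order: (P1.a,P1.b)
under SC → 00 01 11
under TSO → 00 01 11
under PSO → 00 01 11
target 00 ∈ {SC,TSO,PSO}

SC:yes TSO:yes PSO:yes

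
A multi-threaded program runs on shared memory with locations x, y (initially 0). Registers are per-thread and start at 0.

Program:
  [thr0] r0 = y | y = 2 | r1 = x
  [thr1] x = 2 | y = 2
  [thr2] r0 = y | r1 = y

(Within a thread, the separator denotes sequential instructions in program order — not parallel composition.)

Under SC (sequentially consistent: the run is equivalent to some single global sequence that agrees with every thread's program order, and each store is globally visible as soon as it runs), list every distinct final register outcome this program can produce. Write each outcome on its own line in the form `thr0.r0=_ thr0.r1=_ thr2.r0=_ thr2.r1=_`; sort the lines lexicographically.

thr0.r0=0 thr0.r1=0 thr2.r0=0 thr2.r1=0
thr0.r0=0 thr0.r1=0 thr2.r0=0 thr2.r1=2
thr0.r0=0 thr0.r1=0 thr2.r0=2 thr2.r1=2
thr0.r0=0 thr0.r1=2 thr2.r0=0 thr2.r1=0
thr0.r0=0 thr0.r1=2 thr2.r0=0 thr2.r1=2
thr0.r0=0 thr0.r1=2 thr2.r0=2 thr2.r1=2
thr0.r0=2 thr0.r1=2 thr2.r0=0 thr2.r1=0
thr0.r0=2 thr0.r1=2 thr2.r0=0 thr2.r1=2
thr0.r0=2 thr0.r1=2 thr2.r0=2 thr2.r1=2

outcome vector order: (thr0.r0,thr0.r1,thr2.r0,thr2.r1)
|SC outcomes| = 9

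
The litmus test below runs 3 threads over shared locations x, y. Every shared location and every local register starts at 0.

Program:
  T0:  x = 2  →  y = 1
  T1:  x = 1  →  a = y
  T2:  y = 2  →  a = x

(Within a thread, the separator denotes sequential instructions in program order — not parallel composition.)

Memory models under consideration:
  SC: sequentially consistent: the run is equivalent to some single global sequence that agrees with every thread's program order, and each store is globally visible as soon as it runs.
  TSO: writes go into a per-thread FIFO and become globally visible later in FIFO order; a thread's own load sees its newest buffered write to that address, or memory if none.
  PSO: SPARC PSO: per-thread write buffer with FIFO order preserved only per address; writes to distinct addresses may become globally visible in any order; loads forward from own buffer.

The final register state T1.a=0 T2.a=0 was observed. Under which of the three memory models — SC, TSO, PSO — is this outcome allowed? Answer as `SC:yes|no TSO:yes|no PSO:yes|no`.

SC:no TSO:yes PSO:yes

outcome vector order: (T1.a,T2.a)
under SC → 01 02 10 11 12 20 21 22
under TSO → 00 01 02 10 11 12 20 21 22
under PSO → 00 01 02 10 11 12 20 21 22
target 00 ∈ {TSO,PSO}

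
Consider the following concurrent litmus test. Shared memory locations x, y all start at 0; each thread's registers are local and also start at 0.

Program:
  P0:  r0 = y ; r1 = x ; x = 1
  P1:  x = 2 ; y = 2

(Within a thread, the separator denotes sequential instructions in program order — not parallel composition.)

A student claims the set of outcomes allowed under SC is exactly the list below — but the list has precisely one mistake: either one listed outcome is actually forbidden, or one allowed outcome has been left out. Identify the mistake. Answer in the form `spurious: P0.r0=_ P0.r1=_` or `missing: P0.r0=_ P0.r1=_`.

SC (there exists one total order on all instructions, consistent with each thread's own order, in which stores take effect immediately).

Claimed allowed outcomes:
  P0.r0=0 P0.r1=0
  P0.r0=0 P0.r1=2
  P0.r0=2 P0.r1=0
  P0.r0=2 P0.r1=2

outcome vector order: (P0.r0,P0.r1)
SC: 3 outcomes — {(0,0) (0,2) (2,2)}
claimed∖SC = {(2,0)}

spurious: P0.r0=2 P0.r1=0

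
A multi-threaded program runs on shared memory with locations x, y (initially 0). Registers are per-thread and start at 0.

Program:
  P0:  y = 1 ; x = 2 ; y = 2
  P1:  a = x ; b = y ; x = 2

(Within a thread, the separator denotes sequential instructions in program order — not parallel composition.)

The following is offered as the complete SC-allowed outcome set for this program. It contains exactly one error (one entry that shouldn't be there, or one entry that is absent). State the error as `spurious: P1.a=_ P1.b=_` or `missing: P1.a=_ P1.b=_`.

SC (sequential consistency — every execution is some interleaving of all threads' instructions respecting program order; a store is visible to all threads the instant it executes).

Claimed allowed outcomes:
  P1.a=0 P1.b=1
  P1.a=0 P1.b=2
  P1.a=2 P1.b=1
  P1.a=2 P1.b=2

outcome vector order: (P1.a,P1.b)
SC: 5 outcomes — {00, 01, 02, 21, 22}
SC∖claimed = {00}

missing: P1.a=0 P1.b=0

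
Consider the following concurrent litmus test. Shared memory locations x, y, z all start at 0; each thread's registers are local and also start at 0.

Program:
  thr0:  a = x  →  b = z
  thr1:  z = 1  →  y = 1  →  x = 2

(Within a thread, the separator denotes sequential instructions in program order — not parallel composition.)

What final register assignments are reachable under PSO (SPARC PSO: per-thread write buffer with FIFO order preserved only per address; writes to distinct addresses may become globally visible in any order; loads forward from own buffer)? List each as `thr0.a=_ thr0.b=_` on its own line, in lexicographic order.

outcome vector order: (thr0.a,thr0.b)
|PSO outcomes| = 4

thr0.a=0 thr0.b=0
thr0.a=0 thr0.b=1
thr0.a=2 thr0.b=0
thr0.a=2 thr0.b=1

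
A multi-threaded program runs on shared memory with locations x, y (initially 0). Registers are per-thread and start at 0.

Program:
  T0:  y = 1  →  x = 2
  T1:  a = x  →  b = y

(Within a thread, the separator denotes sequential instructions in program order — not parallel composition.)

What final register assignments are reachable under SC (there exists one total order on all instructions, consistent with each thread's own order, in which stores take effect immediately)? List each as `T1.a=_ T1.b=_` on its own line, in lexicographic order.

T1.a=0 T1.b=0
T1.a=0 T1.b=1
T1.a=2 T1.b=1

outcome vector order: (T1.a,T1.b)
|SC outcomes| = 3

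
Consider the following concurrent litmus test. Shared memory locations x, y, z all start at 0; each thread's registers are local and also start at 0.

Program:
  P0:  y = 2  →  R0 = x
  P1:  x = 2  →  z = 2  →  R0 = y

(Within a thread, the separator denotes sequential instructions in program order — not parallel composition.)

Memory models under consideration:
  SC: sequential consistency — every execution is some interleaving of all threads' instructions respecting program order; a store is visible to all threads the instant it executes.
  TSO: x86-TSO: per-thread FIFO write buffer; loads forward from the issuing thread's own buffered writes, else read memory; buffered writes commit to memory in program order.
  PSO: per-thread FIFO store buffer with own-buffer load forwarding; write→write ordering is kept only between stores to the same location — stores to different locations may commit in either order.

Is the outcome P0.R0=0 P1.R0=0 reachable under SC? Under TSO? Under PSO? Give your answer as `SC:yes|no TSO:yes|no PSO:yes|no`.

outcome vector order: (P0.R0,P1.R0)
[SC] allowed = {(0,2) (2,0) (2,2)}
[TSO] allowed = {(0,0) (0,2) (2,0) (2,2)}
[PSO] allowed = {(0,0) (0,2) (2,0) (2,2)}
target (0,0) ∈ {TSO,PSO}

SC:no TSO:yes PSO:yes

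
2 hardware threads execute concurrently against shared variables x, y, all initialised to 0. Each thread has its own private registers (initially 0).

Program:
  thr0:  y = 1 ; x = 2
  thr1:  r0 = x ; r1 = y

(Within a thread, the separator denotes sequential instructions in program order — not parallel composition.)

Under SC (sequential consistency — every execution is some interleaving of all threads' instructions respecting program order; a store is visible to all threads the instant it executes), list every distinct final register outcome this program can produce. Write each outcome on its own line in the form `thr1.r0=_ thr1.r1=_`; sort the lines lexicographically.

outcome vector order: (thr1.r0,thr1.r1)
|SC outcomes| = 3

thr1.r0=0 thr1.r1=0
thr1.r0=0 thr1.r1=1
thr1.r0=2 thr1.r1=1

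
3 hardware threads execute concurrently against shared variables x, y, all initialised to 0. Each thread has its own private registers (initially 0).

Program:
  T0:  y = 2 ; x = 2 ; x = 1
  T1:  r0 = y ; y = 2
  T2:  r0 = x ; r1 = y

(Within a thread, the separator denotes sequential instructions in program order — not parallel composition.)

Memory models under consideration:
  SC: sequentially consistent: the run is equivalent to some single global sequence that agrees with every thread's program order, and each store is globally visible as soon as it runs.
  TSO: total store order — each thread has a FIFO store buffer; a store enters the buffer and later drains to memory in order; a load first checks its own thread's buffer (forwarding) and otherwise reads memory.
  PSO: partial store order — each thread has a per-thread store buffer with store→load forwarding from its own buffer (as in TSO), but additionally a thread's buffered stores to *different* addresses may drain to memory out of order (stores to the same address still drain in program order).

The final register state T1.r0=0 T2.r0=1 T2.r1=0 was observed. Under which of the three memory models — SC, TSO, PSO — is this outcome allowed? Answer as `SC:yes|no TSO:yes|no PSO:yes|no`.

outcome vector order: (T1.r0,T2.r0,T2.r1)
SC (8): 0/0/0; 0/0/2; 0/1/2; 0/2/2; 2/0/0; 2/0/2; 2/1/2; 2/2/2
TSO (8): 0/0/0; 0/0/2; 0/1/2; 0/2/2; 2/0/0; 2/0/2; 2/1/2; 2/2/2
PSO (12): 0/0/0; 0/0/2; 0/1/0; 0/1/2; 0/2/0; 0/2/2; 2/0/0; 2/0/2; 2/1/0; 2/1/2; 2/2/0; 2/2/2
target 0/1/0 ∈ {PSO}

SC:no TSO:no PSO:yes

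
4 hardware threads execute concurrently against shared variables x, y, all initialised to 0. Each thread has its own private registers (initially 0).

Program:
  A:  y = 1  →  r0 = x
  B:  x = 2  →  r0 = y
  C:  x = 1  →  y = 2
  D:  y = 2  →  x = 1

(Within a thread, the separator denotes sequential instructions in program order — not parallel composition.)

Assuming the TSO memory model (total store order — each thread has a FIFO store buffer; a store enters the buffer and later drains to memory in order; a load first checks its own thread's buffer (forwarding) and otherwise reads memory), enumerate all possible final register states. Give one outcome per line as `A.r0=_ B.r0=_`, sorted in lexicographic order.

A.r0=0 B.r0=0
A.r0=0 B.r0=1
A.r0=0 B.r0=2
A.r0=1 B.r0=0
A.r0=1 B.r0=1
A.r0=1 B.r0=2
A.r0=2 B.r0=0
A.r0=2 B.r0=1
A.r0=2 B.r0=2

outcome vector order: (A.r0,B.r0)
|TSO outcomes| = 9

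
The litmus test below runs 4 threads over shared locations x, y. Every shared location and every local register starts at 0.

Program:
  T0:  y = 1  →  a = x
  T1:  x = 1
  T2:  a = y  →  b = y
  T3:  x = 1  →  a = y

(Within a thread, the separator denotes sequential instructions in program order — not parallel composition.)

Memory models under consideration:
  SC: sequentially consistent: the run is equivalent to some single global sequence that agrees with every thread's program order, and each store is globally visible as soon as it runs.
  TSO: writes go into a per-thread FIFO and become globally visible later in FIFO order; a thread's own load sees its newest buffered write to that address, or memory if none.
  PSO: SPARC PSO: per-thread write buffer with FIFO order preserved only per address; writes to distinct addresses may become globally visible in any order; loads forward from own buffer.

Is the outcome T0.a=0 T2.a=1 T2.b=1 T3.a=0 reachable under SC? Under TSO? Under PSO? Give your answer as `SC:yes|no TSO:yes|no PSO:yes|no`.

SC:no TSO:yes PSO:yes

outcome vector order: (T0.a,T2.a,T2.b,T3.a)
[SC] allowed = {<0 0 0 1>, <0 0 1 1>, <0 1 1 1>, <1 0 0 0>, <1 0 0 1>, <1 0 1 0>, <1 0 1 1>, <1 1 1 0>, <1 1 1 1>}
[TSO] allowed = {<0 0 0 0>, <0 0 0 1>, <0 0 1 0>, <0 0 1 1>, <0 1 1 0>, <0 1 1 1>, <1 0 0 0>, <1 0 0 1>, <1 0 1 0>, <1 0 1 1>, <1 1 1 0>, <1 1 1 1>}
[PSO] allowed = {<0 0 0 0>, <0 0 0 1>, <0 0 1 0>, <0 0 1 1>, <0 1 1 0>, <0 1 1 1>, <1 0 0 0>, <1 0 0 1>, <1 0 1 0>, <1 0 1 1>, <1 1 1 0>, <1 1 1 1>}
target <0 1 1 0> ∈ {TSO,PSO}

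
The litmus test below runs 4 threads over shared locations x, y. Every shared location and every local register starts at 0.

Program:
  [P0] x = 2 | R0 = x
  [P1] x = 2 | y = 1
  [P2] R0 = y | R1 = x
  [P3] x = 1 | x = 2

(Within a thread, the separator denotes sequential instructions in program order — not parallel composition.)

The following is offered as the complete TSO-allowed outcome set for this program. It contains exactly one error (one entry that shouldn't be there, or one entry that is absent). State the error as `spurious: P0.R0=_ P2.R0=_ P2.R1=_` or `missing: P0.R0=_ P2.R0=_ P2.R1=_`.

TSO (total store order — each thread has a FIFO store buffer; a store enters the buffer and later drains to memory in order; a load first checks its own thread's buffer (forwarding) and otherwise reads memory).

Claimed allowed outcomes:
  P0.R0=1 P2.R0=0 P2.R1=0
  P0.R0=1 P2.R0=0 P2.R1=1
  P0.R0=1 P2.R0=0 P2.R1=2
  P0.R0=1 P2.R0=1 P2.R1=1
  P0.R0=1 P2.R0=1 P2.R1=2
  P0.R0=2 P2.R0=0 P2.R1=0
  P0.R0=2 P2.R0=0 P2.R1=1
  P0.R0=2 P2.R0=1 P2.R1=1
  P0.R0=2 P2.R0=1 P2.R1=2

outcome vector order: (P0.R0,P2.R0,P2.R1)
[TSO] allowed = {(1,0,0) (1,0,1) (1,0,2) (1,1,1) (1,1,2) (2,0,0) (2,0,1) (2,0,2) (2,1,1) (2,1,2)}
TSO∖claimed = {(2,0,2)}

missing: P0.R0=2 P2.R0=0 P2.R1=2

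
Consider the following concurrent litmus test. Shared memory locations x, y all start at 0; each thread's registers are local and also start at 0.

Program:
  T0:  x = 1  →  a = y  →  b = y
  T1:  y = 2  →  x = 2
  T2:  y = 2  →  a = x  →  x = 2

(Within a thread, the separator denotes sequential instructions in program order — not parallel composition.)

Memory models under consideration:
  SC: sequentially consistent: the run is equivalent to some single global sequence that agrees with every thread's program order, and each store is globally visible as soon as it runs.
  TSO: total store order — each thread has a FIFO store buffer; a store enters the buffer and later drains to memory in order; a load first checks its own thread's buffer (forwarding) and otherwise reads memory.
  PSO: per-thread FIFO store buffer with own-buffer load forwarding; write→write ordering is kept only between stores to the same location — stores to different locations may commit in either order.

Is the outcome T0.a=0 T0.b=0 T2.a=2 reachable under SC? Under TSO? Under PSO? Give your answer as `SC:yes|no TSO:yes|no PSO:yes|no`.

SC:yes TSO:yes PSO:yes

outcome vector order: (T0.a,T0.b,T2.a)
[SC] allowed = {(0,0,1) (0,0,2) (0,2,1) (0,2,2) (2,2,0) (2,2,1) (2,2,2)}
[TSO] allowed = {(0,0,0) (0,0,1) (0,0,2) (0,2,0) (0,2,1) (0,2,2) (2,2,0) (2,2,1) (2,2,2)}
[PSO] allowed = {(0,0,0) (0,0,1) (0,0,2) (0,2,0) (0,2,1) (0,2,2) (2,2,0) (2,2,1) (2,2,2)}
target (0,0,2) ∈ {SC,TSO,PSO}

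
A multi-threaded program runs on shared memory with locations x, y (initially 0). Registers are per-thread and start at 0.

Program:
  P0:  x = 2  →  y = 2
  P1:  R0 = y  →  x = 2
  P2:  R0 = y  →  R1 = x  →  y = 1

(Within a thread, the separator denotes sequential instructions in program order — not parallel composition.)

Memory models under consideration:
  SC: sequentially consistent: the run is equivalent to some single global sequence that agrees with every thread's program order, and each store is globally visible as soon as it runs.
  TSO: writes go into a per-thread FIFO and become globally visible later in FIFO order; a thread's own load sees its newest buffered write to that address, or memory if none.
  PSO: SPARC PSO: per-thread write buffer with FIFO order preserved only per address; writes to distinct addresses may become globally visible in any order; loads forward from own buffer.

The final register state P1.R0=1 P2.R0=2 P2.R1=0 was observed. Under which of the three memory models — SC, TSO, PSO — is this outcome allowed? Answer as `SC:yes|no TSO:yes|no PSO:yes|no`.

outcome vector order: (P1.R0,P2.R0,P2.R1)
[SC] allowed = {(0,0,0), (0,0,2), (0,2,2), (1,0,0), (1,0,2), (1,2,2), (2,0,0), (2,0,2), (2,2,2)}
[TSO] allowed = {(0,0,0), (0,0,2), (0,2,2), (1,0,0), (1,0,2), (1,2,2), (2,0,0), (2,0,2), (2,2,2)}
[PSO] allowed = {(0,0,0), (0,0,2), (0,2,0), (0,2,2), (1,0,0), (1,0,2), (1,2,0), (1,2,2), (2,0,0), (2,0,2), (2,2,0), (2,2,2)}
target (1,2,0) ∈ {PSO}

SC:no TSO:no PSO:yes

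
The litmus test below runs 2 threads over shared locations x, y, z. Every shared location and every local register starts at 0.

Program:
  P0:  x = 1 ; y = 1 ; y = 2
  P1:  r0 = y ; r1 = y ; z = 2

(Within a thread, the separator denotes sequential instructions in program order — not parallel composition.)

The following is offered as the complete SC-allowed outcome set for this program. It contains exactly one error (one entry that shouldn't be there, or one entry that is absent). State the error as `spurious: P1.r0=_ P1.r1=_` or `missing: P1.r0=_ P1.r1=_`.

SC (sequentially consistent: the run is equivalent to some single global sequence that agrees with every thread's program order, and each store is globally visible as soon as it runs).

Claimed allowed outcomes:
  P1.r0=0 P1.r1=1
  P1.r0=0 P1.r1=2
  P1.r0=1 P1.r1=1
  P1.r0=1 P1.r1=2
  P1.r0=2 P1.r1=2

missing: P1.r0=0 P1.r1=0

outcome vector order: (P1.r0,P1.r1)
SC: 6 outcomes — {(0,0), (0,1), (0,2), (1,1), (1,2), (2,2)}
SC∖claimed = {(0,0)}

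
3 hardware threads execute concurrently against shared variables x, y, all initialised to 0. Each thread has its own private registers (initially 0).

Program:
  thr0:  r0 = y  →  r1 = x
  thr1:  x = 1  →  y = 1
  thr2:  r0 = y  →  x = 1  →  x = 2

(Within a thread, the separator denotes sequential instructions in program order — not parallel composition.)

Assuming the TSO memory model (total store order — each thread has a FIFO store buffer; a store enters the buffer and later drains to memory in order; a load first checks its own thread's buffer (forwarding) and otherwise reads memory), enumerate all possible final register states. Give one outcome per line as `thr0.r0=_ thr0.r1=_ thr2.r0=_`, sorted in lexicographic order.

outcome vector order: (thr0.r0,thr0.r1,thr2.r0)
|TSO outcomes| = 10

thr0.r0=0 thr0.r1=0 thr2.r0=0
thr0.r0=0 thr0.r1=0 thr2.r0=1
thr0.r0=0 thr0.r1=1 thr2.r0=0
thr0.r0=0 thr0.r1=1 thr2.r0=1
thr0.r0=0 thr0.r1=2 thr2.r0=0
thr0.r0=0 thr0.r1=2 thr2.r0=1
thr0.r0=1 thr0.r1=1 thr2.r0=0
thr0.r0=1 thr0.r1=1 thr2.r0=1
thr0.r0=1 thr0.r1=2 thr2.r0=0
thr0.r0=1 thr0.r1=2 thr2.r0=1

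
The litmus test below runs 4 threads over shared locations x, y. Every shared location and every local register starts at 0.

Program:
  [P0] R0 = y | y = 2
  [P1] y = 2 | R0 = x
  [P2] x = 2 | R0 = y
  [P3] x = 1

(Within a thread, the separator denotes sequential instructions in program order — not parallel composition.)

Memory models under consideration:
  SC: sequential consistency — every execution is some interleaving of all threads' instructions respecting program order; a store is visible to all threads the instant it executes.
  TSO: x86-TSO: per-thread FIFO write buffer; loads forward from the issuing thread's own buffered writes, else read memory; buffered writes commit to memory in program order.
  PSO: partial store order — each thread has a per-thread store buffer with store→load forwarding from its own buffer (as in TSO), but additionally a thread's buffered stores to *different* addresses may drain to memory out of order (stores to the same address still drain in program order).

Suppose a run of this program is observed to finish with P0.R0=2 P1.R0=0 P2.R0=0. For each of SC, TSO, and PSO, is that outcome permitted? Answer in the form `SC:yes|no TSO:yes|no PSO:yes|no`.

SC:no TSO:yes PSO:yes

outcome vector order: (P0.R0,P1.R0,P2.R0)
[SC] allowed = {(0,0,2); (0,1,0); (0,1,2); (0,2,0); (0,2,2); (2,0,2); (2,1,0); (2,1,2); (2,2,0); (2,2,2)}
[TSO] allowed = {(0,0,0); (0,0,2); (0,1,0); (0,1,2); (0,2,0); (0,2,2); (2,0,0); (2,0,2); (2,1,0); (2,1,2); (2,2,0); (2,2,2)}
[PSO] allowed = {(0,0,0); (0,0,2); (0,1,0); (0,1,2); (0,2,0); (0,2,2); (2,0,0); (2,0,2); (2,1,0); (2,1,2); (2,2,0); (2,2,2)}
target (2,0,0) ∈ {TSO,PSO}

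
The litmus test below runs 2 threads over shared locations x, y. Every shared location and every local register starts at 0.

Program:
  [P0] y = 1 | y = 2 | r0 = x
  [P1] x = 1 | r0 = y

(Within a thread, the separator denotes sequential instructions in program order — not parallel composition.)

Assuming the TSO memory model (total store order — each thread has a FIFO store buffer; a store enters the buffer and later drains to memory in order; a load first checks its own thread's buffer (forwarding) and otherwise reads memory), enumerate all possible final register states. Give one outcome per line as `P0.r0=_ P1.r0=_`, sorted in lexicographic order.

outcome vector order: (P0.r0,P1.r0)
|TSO outcomes| = 6

P0.r0=0 P1.r0=0
P0.r0=0 P1.r0=1
P0.r0=0 P1.r0=2
P0.r0=1 P1.r0=0
P0.r0=1 P1.r0=1
P0.r0=1 P1.r0=2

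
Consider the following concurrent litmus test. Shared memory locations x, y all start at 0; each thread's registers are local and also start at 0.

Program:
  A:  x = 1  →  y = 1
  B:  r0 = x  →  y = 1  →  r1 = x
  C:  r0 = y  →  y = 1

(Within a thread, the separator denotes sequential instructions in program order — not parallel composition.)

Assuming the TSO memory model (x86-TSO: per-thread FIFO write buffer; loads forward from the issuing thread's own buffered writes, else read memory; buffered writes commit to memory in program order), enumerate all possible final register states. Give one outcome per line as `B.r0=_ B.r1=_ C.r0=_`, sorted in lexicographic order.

outcome vector order: (B.r0,B.r1,C.r0)
|TSO outcomes| = 6

B.r0=0 B.r1=0 C.r0=0
B.r0=0 B.r1=0 C.r0=1
B.r0=0 B.r1=1 C.r0=0
B.r0=0 B.r1=1 C.r0=1
B.r0=1 B.r1=1 C.r0=0
B.r0=1 B.r1=1 C.r0=1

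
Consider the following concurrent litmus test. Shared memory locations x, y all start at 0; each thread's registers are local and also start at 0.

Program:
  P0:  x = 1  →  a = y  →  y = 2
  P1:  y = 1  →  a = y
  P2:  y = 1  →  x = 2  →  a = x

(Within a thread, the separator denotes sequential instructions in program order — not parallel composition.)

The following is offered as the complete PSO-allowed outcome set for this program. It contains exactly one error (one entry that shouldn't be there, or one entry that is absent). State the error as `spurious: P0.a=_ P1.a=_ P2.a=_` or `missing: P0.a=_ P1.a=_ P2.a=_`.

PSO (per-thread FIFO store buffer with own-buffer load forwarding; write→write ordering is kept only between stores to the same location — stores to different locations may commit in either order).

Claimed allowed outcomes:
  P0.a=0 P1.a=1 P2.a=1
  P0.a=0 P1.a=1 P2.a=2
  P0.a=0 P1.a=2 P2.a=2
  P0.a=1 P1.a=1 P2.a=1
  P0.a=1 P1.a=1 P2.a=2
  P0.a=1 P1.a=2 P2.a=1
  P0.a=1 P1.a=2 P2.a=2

outcome vector order: (P0.a,P1.a,P2.a)
PSO (8): 011 012 021 022 111 112 121 122
PSO∖claimed = {021}

missing: P0.a=0 P1.a=2 P2.a=1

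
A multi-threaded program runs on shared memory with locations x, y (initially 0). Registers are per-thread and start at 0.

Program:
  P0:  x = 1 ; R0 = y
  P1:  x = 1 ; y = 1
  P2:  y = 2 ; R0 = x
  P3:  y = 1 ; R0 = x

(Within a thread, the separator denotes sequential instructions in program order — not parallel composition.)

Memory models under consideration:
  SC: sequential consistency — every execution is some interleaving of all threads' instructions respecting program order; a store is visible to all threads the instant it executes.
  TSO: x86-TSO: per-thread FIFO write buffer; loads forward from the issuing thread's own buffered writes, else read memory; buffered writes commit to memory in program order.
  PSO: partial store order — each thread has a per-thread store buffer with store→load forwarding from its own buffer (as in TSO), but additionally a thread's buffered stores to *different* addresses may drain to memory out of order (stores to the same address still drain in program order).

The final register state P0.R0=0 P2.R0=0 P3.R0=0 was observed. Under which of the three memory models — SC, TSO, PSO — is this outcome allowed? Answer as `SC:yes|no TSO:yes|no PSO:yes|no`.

outcome vector order: (P0.R0,P2.R0,P3.R0)
SC: 9 outcomes — {<0 1 1>, <1 0 0>, <1 0 1>, <1 1 0>, <1 1 1>, <2 0 0>, <2 0 1>, <2 1 0>, <2 1 1>}
TSO: 12 outcomes — {<0 0 0>, <0 0 1>, <0 1 0>, <0 1 1>, <1 0 0>, <1 0 1>, <1 1 0>, <1 1 1>, <2 0 0>, <2 0 1>, <2 1 0>, <2 1 1>}
PSO: 12 outcomes — {<0 0 0>, <0 0 1>, <0 1 0>, <0 1 1>, <1 0 0>, <1 0 1>, <1 1 0>, <1 1 1>, <2 0 0>, <2 0 1>, <2 1 0>, <2 1 1>}
target <0 0 0> ∈ {TSO,PSO}

SC:no TSO:yes PSO:yes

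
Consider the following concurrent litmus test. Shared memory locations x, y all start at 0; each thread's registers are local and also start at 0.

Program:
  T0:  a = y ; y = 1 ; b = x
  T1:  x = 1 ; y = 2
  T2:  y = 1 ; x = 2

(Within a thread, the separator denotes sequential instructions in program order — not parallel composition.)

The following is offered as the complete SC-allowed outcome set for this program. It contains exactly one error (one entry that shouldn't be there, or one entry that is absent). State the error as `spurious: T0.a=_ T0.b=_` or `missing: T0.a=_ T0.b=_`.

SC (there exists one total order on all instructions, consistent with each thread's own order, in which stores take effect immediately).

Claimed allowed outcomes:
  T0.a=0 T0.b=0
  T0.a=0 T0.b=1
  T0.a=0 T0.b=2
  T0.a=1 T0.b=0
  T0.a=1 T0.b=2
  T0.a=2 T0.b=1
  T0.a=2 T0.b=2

outcome vector order: (T0.a,T0.b)
SC (8): <0 0>, <0 1>, <0 2>, <1 0>, <1 1>, <1 2>, <2 1>, <2 2>
SC∖claimed = {<1 1>}

missing: T0.a=1 T0.b=1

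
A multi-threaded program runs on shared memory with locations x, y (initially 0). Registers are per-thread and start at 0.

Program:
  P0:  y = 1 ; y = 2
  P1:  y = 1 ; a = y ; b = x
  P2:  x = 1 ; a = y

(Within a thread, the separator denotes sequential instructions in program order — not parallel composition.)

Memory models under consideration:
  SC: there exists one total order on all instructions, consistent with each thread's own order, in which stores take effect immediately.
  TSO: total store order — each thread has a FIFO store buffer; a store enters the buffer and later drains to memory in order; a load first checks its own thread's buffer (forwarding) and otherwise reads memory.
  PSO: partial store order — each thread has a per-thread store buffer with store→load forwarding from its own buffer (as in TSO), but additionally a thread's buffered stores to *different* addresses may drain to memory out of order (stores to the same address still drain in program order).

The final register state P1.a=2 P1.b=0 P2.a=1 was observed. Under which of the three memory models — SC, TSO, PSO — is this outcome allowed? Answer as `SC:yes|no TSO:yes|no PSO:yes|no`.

outcome vector order: (P1.a,P1.b,P2.a)
[SC] allowed = {(1,0,1); (1,0,2); (1,1,0); (1,1,1); (1,1,2); (2,0,2); (2,1,0); (2,1,1); (2,1,2)}
[TSO] allowed = {(1,0,0); (1,0,1); (1,0,2); (1,1,0); (1,1,1); (1,1,2); (2,0,0); (2,0,1); (2,0,2); (2,1,0); (2,1,1); (2,1,2)}
[PSO] allowed = {(1,0,0); (1,0,1); (1,0,2); (1,1,0); (1,1,1); (1,1,2); (2,0,0); (2,0,1); (2,0,2); (2,1,0); (2,1,1); (2,1,2)}
target (2,0,1) ∈ {TSO,PSO}

SC:no TSO:yes PSO:yes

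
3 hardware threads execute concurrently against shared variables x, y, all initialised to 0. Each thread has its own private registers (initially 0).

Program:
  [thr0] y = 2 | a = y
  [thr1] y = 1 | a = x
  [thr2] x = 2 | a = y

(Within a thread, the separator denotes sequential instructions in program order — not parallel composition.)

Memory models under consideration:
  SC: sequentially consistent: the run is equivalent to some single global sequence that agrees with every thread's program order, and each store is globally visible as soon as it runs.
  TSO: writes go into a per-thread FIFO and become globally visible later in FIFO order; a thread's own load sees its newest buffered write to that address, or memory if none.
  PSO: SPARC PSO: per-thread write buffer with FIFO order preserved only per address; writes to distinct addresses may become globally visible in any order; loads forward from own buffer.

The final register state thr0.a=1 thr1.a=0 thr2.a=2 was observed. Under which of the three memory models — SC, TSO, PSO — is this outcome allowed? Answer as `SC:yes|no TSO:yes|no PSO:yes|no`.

outcome vector order: (thr0.a,thr1.a,thr2.a)
[SC] allowed = {101, 120, 121, 122, 201, 202, 220, 221, 222}
[TSO] allowed = {100, 101, 102, 120, 121, 122, 200, 201, 202, 220, 221, 222}
[PSO] allowed = {100, 101, 102, 120, 121, 122, 200, 201, 202, 220, 221, 222}
target 102 ∈ {TSO,PSO}

SC:no TSO:yes PSO:yes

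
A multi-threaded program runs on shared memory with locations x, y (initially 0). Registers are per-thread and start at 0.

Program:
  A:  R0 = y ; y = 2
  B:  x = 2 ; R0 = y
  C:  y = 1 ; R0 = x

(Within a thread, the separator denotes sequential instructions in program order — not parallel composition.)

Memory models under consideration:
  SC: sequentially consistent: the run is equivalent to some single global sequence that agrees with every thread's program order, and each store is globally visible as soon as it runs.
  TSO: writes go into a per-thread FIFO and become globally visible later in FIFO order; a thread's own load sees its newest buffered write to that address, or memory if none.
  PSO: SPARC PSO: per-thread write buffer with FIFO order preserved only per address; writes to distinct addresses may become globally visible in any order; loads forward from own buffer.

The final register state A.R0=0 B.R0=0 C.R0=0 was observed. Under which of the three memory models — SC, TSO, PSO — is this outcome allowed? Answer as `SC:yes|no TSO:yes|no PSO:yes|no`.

outcome vector order: (A.R0,B.R0,C.R0)
under SC → 002, 010, 012, 020, 022, 102, 110, 112, 120, 122
under TSO → 000, 002, 010, 012, 020, 022, 100, 102, 110, 112, 120, 122
under PSO → 000, 002, 010, 012, 020, 022, 100, 102, 110, 112, 120, 122
target 000 ∈ {TSO,PSO}

SC:no TSO:yes PSO:yes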